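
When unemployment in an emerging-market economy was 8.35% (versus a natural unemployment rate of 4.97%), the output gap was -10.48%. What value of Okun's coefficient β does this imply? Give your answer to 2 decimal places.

Okun's law: output gap = -β × (u - u*).
-10.48 = -β × (8.35 - 4.97) = -β × 3.38, so β = 10.48/3.38 = 3.10.

β ≈ 3.10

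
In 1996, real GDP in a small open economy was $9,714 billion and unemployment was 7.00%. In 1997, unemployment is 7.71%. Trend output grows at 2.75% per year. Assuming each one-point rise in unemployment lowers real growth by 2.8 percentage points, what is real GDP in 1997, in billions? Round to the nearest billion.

$9,788 billion

Δu = 7.71 - 7 = 0.71 points.
Okun's law (growth form): g_Y = g_Y* - β × Δu = 2.75 - 2.8 × (0.71) = 2.75 - 1.988 = 0.762%.
Real GDP in the next year = 9714 × (1 + 0.762/100) = 9714 × 1.00762 ≈ 9788 billion.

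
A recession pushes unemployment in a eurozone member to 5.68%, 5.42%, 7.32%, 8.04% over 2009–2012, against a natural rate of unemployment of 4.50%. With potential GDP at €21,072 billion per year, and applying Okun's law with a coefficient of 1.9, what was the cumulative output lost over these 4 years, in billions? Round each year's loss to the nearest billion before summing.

Year 2009: gap = -1.9 × (5.68 - 4.5) = -2.242%, loss ≈ 21072 × 2.242/100 ≈ 472.
Year 2010: gap = -1.9 × (5.42 - 4.5) = -1.748%, loss ≈ 21072 × 1.748/100 ≈ 368.
Year 2011: gap = -1.9 × (7.32 - 4.5) = -5.358%, loss ≈ 21072 × 5.358/100 ≈ 1129.
Year 2012: gap = -1.9 × (8.04 - 4.5) = -6.726%, loss ≈ 21072 × 6.726/100 ≈ 1417.
Total lost output = 472 + 368 + 1129 + 1417 = 3386 billion.

€3,386 billion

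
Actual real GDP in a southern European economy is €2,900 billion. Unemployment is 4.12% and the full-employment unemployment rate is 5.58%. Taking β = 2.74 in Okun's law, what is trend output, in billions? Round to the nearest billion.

Unemployment gap = 4.12 - 5.58 = -1.46 points, so output gap = -2.74 × (-1.46) = 4.0004%.
Since Y = Y* × (1 + gap/100), Y* = 2900/1.040004 ≈ 2788 billion.

€2,788 billion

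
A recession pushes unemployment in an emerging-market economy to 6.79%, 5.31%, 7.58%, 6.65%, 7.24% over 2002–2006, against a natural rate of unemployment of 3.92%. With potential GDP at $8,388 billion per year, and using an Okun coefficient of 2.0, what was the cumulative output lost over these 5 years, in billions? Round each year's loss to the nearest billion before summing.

Year 2002: gap = -2.0 × (6.79 - 3.92) = -5.74%, loss ≈ 8388 × 5.74/100 ≈ 481.
Year 2003: gap = -2.0 × (5.31 - 3.92) = -2.78%, loss ≈ 8388 × 2.78/100 ≈ 233.
Year 2004: gap = -2.0 × (7.58 - 3.92) = -7.32%, loss ≈ 8388 × 7.32/100 ≈ 614.
Year 2005: gap = -2.0 × (6.65 - 3.92) = -5.46%, loss ≈ 8388 × 5.46/100 ≈ 458.
Year 2006: gap = -2.0 × (7.24 - 3.92) = -6.64%, loss ≈ 8388 × 6.64/100 ≈ 557.
Total lost output = 481 + 233 + 614 + 458 + 557 = 2343 billion.

$2,343 billion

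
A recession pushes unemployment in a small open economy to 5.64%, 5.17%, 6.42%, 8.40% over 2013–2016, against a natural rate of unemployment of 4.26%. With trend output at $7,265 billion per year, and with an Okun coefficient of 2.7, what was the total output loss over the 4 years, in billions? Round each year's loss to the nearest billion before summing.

Year 2013: gap = -2.7 × (5.64 - 4.26) = -3.726%, loss ≈ 7265 × 3.726/100 ≈ 271.
Year 2014: gap = -2.7 × (5.17 - 4.26) = -2.457%, loss ≈ 7265 × 2.457/100 ≈ 179.
Year 2015: gap = -2.7 × (6.42 - 4.26) = -5.832%, loss ≈ 7265 × 5.832/100 ≈ 424.
Year 2016: gap = -2.7 × (8.4 - 4.26) = -11.178%, loss ≈ 7265 × 11.178/100 ≈ 812.
Total lost output = 271 + 179 + 424 + 812 = 1686 billion.

$1,686 billion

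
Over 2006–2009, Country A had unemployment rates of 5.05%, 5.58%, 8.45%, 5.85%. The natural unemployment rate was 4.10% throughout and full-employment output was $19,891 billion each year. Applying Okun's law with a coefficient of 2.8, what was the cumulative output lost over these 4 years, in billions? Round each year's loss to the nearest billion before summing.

$4,751 billion

Year 2006: gap = -2.8 × (5.05 - 4.1) = -2.66%, loss ≈ 19891 × 2.66/100 ≈ 529.
Year 2007: gap = -2.8 × (5.58 - 4.1) = -4.144%, loss ≈ 19891 × 4.144/100 ≈ 824.
Year 2008: gap = -2.8 × (8.45 - 4.1) = -12.18%, loss ≈ 19891 × 12.18/100 ≈ 2423.
Year 2009: gap = -2.8 × (5.85 - 4.1) = -4.9%, loss ≈ 19891 × 4.9/100 ≈ 975.
Total lost output = 529 + 824 + 2423 + 975 = 4751 billion.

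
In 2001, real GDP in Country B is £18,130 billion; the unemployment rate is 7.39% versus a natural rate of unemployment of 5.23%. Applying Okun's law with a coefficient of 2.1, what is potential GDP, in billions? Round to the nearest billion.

Unemployment gap = 7.39 - 5.23 = 2.16 points, so output gap = -2.1 × 2.16 = -4.536%.
Since Y = Y* × (1 + gap/100), Y* = 18130/0.95464 ≈ 18991 billion.

£18,991 billion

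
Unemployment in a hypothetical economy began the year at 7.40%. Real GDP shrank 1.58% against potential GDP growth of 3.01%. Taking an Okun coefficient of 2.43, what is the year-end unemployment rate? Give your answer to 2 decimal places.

9.29%

Growth-rate Okun's law: g_Y = g_Y* - β × Δu, so Δu = (g_Y* - g_Y)/β.
Δu = (3.01 + 1.58)/2.43 = 4.59/2.43 = 1.89 percentage points.
Year-end unemployment = 7.4 + 1.89 = 9.29%.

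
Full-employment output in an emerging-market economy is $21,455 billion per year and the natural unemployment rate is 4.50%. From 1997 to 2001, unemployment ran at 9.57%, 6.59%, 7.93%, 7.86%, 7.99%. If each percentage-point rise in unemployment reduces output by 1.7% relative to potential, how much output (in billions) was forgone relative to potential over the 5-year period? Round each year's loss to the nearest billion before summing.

Year 1997: gap = -1.7 × (9.57 - 4.5) = -8.619%, loss ≈ 21455 × 8.619/100 ≈ 1849.
Year 1998: gap = -1.7 × (6.59 - 4.5) = -3.553%, loss ≈ 21455 × 3.553/100 ≈ 762.
Year 1999: gap = -1.7 × (7.93 - 4.5) = -5.831%, loss ≈ 21455 × 5.831/100 ≈ 1251.
Year 2000: gap = -1.7 × (7.86 - 4.5) = -5.712%, loss ≈ 21455 × 5.712/100 ≈ 1226.
Year 2001: gap = -1.7 × (7.99 - 4.5) = -5.933%, loss ≈ 21455 × 5.933/100 ≈ 1273.
Total lost output = 1849 + 762 + 1251 + 1226 + 1273 = 6361 billion.

$6,361 billion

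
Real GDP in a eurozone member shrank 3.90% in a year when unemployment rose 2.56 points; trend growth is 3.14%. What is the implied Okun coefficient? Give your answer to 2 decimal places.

Growth form: g_Y = g_Y* - β × Δu, so β = (g_Y* - g_Y)/Δu.
β = (3.14 + 3.9)/2.56 = 7.04/2.56 = 2.75.

β ≈ 2.75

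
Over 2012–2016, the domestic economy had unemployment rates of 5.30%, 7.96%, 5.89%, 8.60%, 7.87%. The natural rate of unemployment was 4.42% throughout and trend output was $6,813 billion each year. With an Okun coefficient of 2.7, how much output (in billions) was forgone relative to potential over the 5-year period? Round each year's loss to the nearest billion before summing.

Year 2012: gap = -2.7 × (5.3 - 4.42) = -2.376%, loss ≈ 6813 × 2.376/100 ≈ 162.
Year 2013: gap = -2.7 × (7.96 - 4.42) = -9.558%, loss ≈ 6813 × 9.558/100 ≈ 651.
Year 2014: gap = -2.7 × (5.89 - 4.42) = -3.969%, loss ≈ 6813 × 3.969/100 ≈ 270.
Year 2015: gap = -2.7 × (8.6 - 4.42) = -11.286%, loss ≈ 6813 × 11.286/100 ≈ 769.
Year 2016: gap = -2.7 × (7.87 - 4.42) = -9.315%, loss ≈ 6813 × 9.315/100 ≈ 635.
Total lost output = 162 + 651 + 270 + 769 + 635 = 2487 billion.

$2,487 billion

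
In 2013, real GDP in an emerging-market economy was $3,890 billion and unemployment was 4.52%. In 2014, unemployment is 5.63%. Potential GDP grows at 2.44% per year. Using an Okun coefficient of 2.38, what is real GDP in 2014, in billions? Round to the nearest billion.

Δu = 5.63 - 4.52 = 1.11 points.
Okun's law (growth form): g_Y = g_Y* - β × Δu = 2.44 - 2.38 × (1.11) = 2.44 - 2.6418 = -0.2018%.
Real GDP in the next year = 3890 × (1 - 0.2018/100) = 3890 × 0.997982 ≈ 3882 billion.

$3,882 billion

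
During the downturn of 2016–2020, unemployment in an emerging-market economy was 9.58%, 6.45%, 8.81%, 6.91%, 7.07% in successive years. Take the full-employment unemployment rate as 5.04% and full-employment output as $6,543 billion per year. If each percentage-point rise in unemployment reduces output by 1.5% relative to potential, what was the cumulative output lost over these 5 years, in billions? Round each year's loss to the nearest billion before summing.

Year 2016: gap = -1.5 × (9.58 - 5.04) = -6.81%, loss ≈ 6543 × 6.81/100 ≈ 446.
Year 2017: gap = -1.5 × (6.45 - 5.04) = -2.115%, loss ≈ 6543 × 2.115/100 ≈ 138.
Year 2018: gap = -1.5 × (8.81 - 5.04) = -5.655%, loss ≈ 6543 × 5.655/100 ≈ 370.
Year 2019: gap = -1.5 × (6.91 - 5.04) = -2.805%, loss ≈ 6543 × 2.805/100 ≈ 184.
Year 2020: gap = -1.5 × (7.07 - 5.04) = -3.045%, loss ≈ 6543 × 3.045/100 ≈ 199.
Total lost output = 446 + 138 + 370 + 184 + 199 = 1337 billion.

$1,337 billion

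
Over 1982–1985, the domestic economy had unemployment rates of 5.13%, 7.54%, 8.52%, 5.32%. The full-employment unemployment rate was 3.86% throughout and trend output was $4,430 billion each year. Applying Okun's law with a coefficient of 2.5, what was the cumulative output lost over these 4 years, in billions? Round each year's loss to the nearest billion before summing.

Year 1982: gap = -2.5 × (5.13 - 3.86) = -3.175%, loss ≈ 4430 × 3.175/100 ≈ 141.
Year 1983: gap = -2.5 × (7.54 - 3.86) = -9.2%, loss ≈ 4430 × 9.2/100 ≈ 408.
Year 1984: gap = -2.5 × (8.52 - 3.86) = -11.65%, loss ≈ 4430 × 11.65/100 ≈ 516.
Year 1985: gap = -2.5 × (5.32 - 3.86) = -3.65%, loss ≈ 4430 × 3.65/100 ≈ 162.
Total lost output = 141 + 408 + 516 + 162 = 1227 billion.

$1,227 billion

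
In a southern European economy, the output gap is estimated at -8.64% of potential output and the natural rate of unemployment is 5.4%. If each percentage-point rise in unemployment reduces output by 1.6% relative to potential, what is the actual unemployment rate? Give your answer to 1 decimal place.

10.8%

From Okun's law, u - u* = -(output gap)/β = -(-8.64)/1.6 = 5.4 points.
So u = 5.4 + 5.4 = 10.8%.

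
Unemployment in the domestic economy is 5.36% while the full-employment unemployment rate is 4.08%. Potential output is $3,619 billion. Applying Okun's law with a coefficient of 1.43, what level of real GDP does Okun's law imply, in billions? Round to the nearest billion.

$3,553 billion

Unemployment gap = 5.36 - 4.08 = 1.28 points, so the output gap is -1.43 × 1.28 = -1.8304%.
Actual GDP = 3619 × (1 - 1.8304/100) = 3619 × 0.981696 ≈ 3553 billion.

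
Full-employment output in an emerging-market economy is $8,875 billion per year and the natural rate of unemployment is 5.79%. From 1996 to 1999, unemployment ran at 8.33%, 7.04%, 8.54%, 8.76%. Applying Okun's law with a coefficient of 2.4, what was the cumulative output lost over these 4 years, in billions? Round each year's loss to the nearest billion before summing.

$2,026 billion

Year 1996: gap = -2.4 × (8.33 - 5.79) = -6.096%, loss ≈ 8875 × 6.096/100 ≈ 541.
Year 1997: gap = -2.4 × (7.04 - 5.79) = -3%, loss ≈ 8875 × 3/100 ≈ 266.
Year 1998: gap = -2.4 × (8.54 - 5.79) = -6.6%, loss ≈ 8875 × 6.6/100 ≈ 586.
Year 1999: gap = -2.4 × (8.76 - 5.79) = -7.128%, loss ≈ 8875 × 7.128/100 ≈ 633.
Total lost output = 541 + 266 + 586 + 633 = 2026 billion.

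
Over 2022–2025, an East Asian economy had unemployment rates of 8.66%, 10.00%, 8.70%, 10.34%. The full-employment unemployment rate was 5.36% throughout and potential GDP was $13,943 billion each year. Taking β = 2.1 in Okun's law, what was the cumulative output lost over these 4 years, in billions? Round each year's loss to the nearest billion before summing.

Year 2022: gap = -2.1 × (8.66 - 5.36) = -6.93%, loss ≈ 13943 × 6.93/100 ≈ 966.
Year 2023: gap = -2.1 × (10 - 5.36) = -9.744%, loss ≈ 13943 × 9.744/100 ≈ 1359.
Year 2024: gap = -2.1 × (8.7 - 5.36) = -7.014%, loss ≈ 13943 × 7.014/100 ≈ 978.
Year 2025: gap = -2.1 × (10.34 - 5.36) = -10.458%, loss ≈ 13943 × 10.458/100 ≈ 1458.
Total lost output = 966 + 1359 + 978 + 1458 = 4761 billion.

$4,761 billion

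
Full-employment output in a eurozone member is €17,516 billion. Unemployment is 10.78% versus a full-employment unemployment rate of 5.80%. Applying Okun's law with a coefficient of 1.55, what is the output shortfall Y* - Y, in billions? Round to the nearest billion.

€1,352 billion

Output gap = -1.55 × (10.78 - 5.8) = -1.55 × 4.98 = -7.719%.
Actual GDP ≈ 17516 × 0.92281 ≈ 16164 billion, so the shortfall is 17516 - 16164 = 1352 billion.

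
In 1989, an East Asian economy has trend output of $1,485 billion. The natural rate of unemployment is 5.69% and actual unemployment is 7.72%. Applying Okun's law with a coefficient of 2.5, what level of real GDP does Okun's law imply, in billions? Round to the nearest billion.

Unemployment gap = 7.72 - 5.69 = 2.03 points, so the output gap is -2.5 × 2.03 = -5.075%.
Actual GDP = 1485 × (1 - 5.075/100) = 1485 × 0.94925 ≈ 1410 billion.

$1,410 billion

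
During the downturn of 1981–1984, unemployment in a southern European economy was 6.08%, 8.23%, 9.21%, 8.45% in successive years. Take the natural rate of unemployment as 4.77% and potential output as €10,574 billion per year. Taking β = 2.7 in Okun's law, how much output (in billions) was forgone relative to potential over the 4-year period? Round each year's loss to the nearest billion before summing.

Year 1981: gap = -2.7 × (6.08 - 4.77) = -3.537%, loss ≈ 10574 × 3.537/100 ≈ 374.
Year 1982: gap = -2.7 × (8.23 - 4.77) = -9.342%, loss ≈ 10574 × 9.342/100 ≈ 988.
Year 1983: gap = -2.7 × (9.21 - 4.77) = -11.988%, loss ≈ 10574 × 11.988/100 ≈ 1268.
Year 1984: gap = -2.7 × (8.45 - 4.77) = -9.936%, loss ≈ 10574 × 9.936/100 ≈ 1051.
Total lost output = 374 + 988 + 1268 + 1051 = 3681 billion.

€3,681 billion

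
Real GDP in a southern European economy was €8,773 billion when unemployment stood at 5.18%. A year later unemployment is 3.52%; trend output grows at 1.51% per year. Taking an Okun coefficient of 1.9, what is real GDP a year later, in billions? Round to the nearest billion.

€9,182 billion

Δu = 3.52 - 5.18 = -1.66 points.
Okun's law (growth form): g_Y = g_Y* - β × Δu = 1.51 - 1.9 × (-1.66) = 1.51 + 3.154 = 4.664%.
Real GDP in the next year = 8773 × (1 + 4.664/100) = 8773 × 1.04664 ≈ 9182 billion.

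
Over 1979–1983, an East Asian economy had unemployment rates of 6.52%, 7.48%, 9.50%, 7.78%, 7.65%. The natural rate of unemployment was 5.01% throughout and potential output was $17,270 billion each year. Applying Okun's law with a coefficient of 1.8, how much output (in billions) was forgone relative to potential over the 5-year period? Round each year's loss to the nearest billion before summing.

$4,315 billion

Year 1979: gap = -1.8 × (6.52 - 5.01) = -2.718%, loss ≈ 17270 × 2.718/100 ≈ 469.
Year 1980: gap = -1.8 × (7.48 - 5.01) = -4.446%, loss ≈ 17270 × 4.446/100 ≈ 768.
Year 1981: gap = -1.8 × (9.5 - 5.01) = -8.082%, loss ≈ 17270 × 8.082/100 ≈ 1396.
Year 1982: gap = -1.8 × (7.78 - 5.01) = -4.986%, loss ≈ 17270 × 4.986/100 ≈ 861.
Year 1983: gap = -1.8 × (7.65 - 5.01) = -4.752%, loss ≈ 17270 × 4.752/100 ≈ 821.
Total lost output = 469 + 768 + 1396 + 861 + 821 = 4315 billion.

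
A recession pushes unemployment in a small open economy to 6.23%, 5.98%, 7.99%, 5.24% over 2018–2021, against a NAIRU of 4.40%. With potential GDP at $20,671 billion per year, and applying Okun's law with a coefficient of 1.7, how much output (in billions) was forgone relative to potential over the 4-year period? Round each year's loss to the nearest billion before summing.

$2,755 billion

Year 2018: gap = -1.7 × (6.23 - 4.4) = -3.111%, loss ≈ 20671 × 3.111/100 ≈ 643.
Year 2019: gap = -1.7 × (5.98 - 4.4) = -2.686%, loss ≈ 20671 × 2.686/100 ≈ 555.
Year 2020: gap = -1.7 × (7.99 - 4.4) = -6.103%, loss ≈ 20671 × 6.103/100 ≈ 1262.
Year 2021: gap = -1.7 × (5.24 - 4.4) = -1.428%, loss ≈ 20671 × 1.428/100 ≈ 295.
Total lost output = 643 + 555 + 1262 + 295 = 2755 billion.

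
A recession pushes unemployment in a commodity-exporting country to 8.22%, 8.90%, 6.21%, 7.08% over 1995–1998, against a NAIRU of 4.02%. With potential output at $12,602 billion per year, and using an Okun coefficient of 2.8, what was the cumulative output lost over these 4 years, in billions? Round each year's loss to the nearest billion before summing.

$5,057 billion

Year 1995: gap = -2.8 × (8.22 - 4.02) = -11.76%, loss ≈ 12602 × 11.76/100 ≈ 1482.
Year 1996: gap = -2.8 × (8.9 - 4.02) = -13.664%, loss ≈ 12602 × 13.664/100 ≈ 1722.
Year 1997: gap = -2.8 × (6.21 - 4.02) = -6.132%, loss ≈ 12602 × 6.132/100 ≈ 773.
Year 1998: gap = -2.8 × (7.08 - 4.02) = -8.568%, loss ≈ 12602 × 8.568/100 ≈ 1080.
Total lost output = 1482 + 1722 + 773 + 1080 = 5057 billion.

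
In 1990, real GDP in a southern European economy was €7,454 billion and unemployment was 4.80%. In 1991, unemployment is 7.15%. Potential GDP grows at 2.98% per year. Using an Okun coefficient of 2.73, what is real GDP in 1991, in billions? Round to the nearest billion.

Δu = 7.15 - 4.8 = 2.35 points.
Okun's law (growth form): g_Y = g_Y* - β × Δu = 2.98 - 2.73 × (2.35) = 2.98 - 6.4155 = -3.4355%.
Real GDP in the next year = 7454 × (1 - 3.4355/100) = 7454 × 0.965645 ≈ 7198 billion.

€7,198 billion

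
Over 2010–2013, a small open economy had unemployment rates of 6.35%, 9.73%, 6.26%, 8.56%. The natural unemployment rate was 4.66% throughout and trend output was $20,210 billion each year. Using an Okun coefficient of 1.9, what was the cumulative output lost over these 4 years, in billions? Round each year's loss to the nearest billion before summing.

Year 2010: gap = -1.9 × (6.35 - 4.66) = -3.211%, loss ≈ 20210 × 3.211/100 ≈ 649.
Year 2011: gap = -1.9 × (9.73 - 4.66) = -9.633%, loss ≈ 20210 × 9.633/100 ≈ 1947.
Year 2012: gap = -1.9 × (6.26 - 4.66) = -3.04%, loss ≈ 20210 × 3.04/100 ≈ 614.
Year 2013: gap = -1.9 × (8.56 - 4.66) = -7.41%, loss ≈ 20210 × 7.41/100 ≈ 1498.
Total lost output = 649 + 1947 + 614 + 1498 = 4708 billion.

$4,708 billion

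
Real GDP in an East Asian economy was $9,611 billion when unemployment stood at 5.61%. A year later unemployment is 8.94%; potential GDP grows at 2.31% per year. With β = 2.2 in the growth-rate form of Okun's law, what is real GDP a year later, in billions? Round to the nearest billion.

$9,129 billion

Δu = 8.94 - 5.61 = 3.33 points.
Okun's law (growth form): g_Y = g_Y* - β × Δu = 2.31 - 2.2 × (3.33) = 2.31 - 7.326 = -5.016%.
Real GDP in the next year = 9611 × (1 - 5.016/100) = 9611 × 0.94984 ≈ 9129 billion.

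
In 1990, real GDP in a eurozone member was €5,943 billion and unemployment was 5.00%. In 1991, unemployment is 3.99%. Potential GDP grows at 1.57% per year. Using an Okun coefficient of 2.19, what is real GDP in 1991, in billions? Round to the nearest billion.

€6,168 billion

Δu = 3.99 - 5 = -1.01 points.
Okun's law (growth form): g_Y = g_Y* - β × Δu = 1.57 - 2.19 × (-1.01) = 1.57 + 2.2119 = 3.7819%.
Real GDP in the next year = 5943 × (1 + 3.7819/100) = 5943 × 1.037819 ≈ 6168 billion.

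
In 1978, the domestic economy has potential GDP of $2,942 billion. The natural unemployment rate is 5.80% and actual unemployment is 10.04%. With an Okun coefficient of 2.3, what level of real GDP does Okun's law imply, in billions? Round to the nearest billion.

Unemployment gap = 10.04 - 5.8 = 4.24 points, so the output gap is -2.3 × 4.24 = -9.752%.
Actual GDP = 2942 × (1 - 9.752/100) = 2942 × 0.90248 ≈ 2655 billion.

$2,655 billion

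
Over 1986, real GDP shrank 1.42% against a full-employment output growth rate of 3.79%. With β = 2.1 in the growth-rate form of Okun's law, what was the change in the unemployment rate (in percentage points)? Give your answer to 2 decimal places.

2.48 percentage points

Growth-rate Okun's law: g_Y = g_Y* - β × Δu, so Δu = (g_Y* - g_Y)/β.
Δu = (3.79 + 1.42)/2.1 = 5.21/2.1 = 2.48 percentage points.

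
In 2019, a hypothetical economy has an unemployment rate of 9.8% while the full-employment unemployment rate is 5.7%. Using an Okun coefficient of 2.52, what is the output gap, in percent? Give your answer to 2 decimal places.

-10.33%

The unemployment gap is 9.8 - 5.7 = 4.1 percentage points.
Okun's law gives an output gap of -2.52 × 4.1 = -10.332%, i.e. 10.33% below potential.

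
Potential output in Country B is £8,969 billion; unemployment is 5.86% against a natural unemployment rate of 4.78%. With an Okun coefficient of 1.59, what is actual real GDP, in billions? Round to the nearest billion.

£8,815 billion

Unemployment gap = 5.86 - 4.78 = 1.08 points, so the output gap is -1.59 × 1.08 = -1.7172%.
Actual GDP = 8969 × (1 - 1.7172/100) = 8969 × 0.982828 ≈ 8815 billion.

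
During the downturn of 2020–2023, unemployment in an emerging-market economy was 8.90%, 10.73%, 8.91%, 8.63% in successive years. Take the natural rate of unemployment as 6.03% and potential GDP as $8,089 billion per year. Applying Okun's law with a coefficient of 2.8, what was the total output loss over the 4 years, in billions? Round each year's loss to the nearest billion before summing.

$2,956 billion

Year 2020: gap = -2.8 × (8.9 - 6.03) = -8.036%, loss ≈ 8089 × 8.036/100 ≈ 650.
Year 2021: gap = -2.8 × (10.73 - 6.03) = -13.16%, loss ≈ 8089 × 13.16/100 ≈ 1065.
Year 2022: gap = -2.8 × (8.91 - 6.03) = -8.064%, loss ≈ 8089 × 8.064/100 ≈ 652.
Year 2023: gap = -2.8 × (8.63 - 6.03) = -7.28%, loss ≈ 8089 × 7.28/100 ≈ 589.
Total lost output = 650 + 1065 + 652 + 589 = 2956 billion.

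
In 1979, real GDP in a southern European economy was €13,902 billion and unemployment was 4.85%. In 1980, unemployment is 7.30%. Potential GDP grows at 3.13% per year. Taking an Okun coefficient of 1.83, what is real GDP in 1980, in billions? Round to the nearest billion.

€13,714 billion

Δu = 7.3 - 4.85 = 2.45 points.
Okun's law (growth form): g_Y = g_Y* - β × Δu = 3.13 - 1.83 × (2.45) = 3.13 - 4.4835 = -1.3535%.
Real GDP in the next year = 13902 × (1 - 1.3535/100) = 13902 × 0.986465 ≈ 13714 billion.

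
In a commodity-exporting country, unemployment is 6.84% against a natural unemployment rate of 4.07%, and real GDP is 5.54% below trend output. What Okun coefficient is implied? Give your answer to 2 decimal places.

Okun's law: output gap = -β × (u - u*).
-5.54 = -β × (6.84 - 4.07) = -β × 2.77, so β = 5.54/2.77 = 2.00.

β ≈ 2.00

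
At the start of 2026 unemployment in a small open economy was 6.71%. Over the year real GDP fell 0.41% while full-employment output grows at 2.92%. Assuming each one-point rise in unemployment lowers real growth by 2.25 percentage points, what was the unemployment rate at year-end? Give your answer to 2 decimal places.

Growth-rate Okun's law: g_Y = g_Y* - β × Δu, so Δu = (g_Y* - g_Y)/β.
Δu = (2.92 + 0.41)/2.25 = 3.33/2.25 = 1.48 percentage points.
Year-end unemployment = 6.71 + 1.48 = 8.19%.

8.19%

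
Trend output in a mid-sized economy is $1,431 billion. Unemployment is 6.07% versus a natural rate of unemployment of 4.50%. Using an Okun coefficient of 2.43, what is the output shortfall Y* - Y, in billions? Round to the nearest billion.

Output gap = -2.43 × (6.07 - 4.5) = -2.43 × 1.57 = -3.8151%.
Actual GDP ≈ 1431 × 0.961849 ≈ 1376 billion, so the shortfall is 1431 - 1376 = 55 billion.

$55 billion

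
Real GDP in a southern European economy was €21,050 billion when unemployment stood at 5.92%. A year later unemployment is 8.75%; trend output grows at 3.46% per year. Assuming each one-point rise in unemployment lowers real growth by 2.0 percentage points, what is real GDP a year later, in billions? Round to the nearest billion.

Δu = 8.75 - 5.92 = 2.83 points.
Okun's law (growth form): g_Y = g_Y* - β × Δu = 3.46 - 2.0 × (2.83) = 3.46 - 5.66 = -2.2%.
Real GDP in the next year = 21050 × (1 - 2.2/100) = 21050 × 0.978 ≈ 20587 billion.

€20,587 billion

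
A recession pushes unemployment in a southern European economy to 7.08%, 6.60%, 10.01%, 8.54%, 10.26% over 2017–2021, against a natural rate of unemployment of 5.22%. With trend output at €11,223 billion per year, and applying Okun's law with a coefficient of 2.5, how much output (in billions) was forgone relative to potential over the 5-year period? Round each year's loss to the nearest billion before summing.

€4,599 billion

Year 2017: gap = -2.5 × (7.08 - 5.22) = -4.65%, loss ≈ 11223 × 4.65/100 ≈ 522.
Year 2018: gap = -2.5 × (6.6 - 5.22) = -3.45%, loss ≈ 11223 × 3.45/100 ≈ 387.
Year 2019: gap = -2.5 × (10.01 - 5.22) = -11.975%, loss ≈ 11223 × 11.975/100 ≈ 1344.
Year 2020: gap = -2.5 × (8.54 - 5.22) = -8.3%, loss ≈ 11223 × 8.3/100 ≈ 932.
Year 2021: gap = -2.5 × (10.26 - 5.22) = -12.6%, loss ≈ 11223 × 12.6/100 ≈ 1414.
Total lost output = 522 + 387 + 1344 + 932 + 1414 = 4599 billion.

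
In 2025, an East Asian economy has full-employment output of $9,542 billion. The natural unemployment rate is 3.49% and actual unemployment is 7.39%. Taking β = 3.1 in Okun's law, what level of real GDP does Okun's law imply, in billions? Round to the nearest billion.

$8,388 billion

Unemployment gap = 7.39 - 3.49 = 3.9 points, so the output gap is -3.1 × 3.9 = -12.09%.
Actual GDP = 9542 × (1 - 12.09/100) = 9542 × 0.8791 ≈ 8388 billion.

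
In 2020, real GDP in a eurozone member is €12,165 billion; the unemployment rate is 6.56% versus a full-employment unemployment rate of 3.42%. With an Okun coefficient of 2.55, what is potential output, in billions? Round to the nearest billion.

€13,224 billion

Unemployment gap = 6.56 - 3.42 = 3.14 points, so output gap = -2.55 × 3.14 = -8.007%.
Since Y = Y* × (1 + gap/100), Y* = 12165/0.91993 ≈ 13224 billion.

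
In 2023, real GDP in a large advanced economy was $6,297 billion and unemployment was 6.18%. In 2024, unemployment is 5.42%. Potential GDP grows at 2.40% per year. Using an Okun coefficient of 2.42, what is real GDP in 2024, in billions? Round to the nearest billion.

$6,564 billion

Δu = 5.42 - 6.18 = -0.76 points.
Okun's law (growth form): g_Y = g_Y* - β × Δu = 2.40 - 2.42 × (-0.76) = 2.4 + 1.8392 = 4.2392%.
Real GDP in the next year = 6297 × (1 + 4.2392/100) = 6297 × 1.042392 ≈ 6564 billion.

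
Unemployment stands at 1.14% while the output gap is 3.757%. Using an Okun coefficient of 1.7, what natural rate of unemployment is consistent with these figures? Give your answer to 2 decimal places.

3.35%

From Okun's law, u - u* = -(output gap)/β = -(3.757)/1.7 = -2.21 points.
So u* = 1.14 + 2.21 = 3.35%.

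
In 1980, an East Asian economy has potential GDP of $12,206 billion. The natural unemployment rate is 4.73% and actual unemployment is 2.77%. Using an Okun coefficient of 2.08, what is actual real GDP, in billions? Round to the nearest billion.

Unemployment gap = 2.77 - 4.73 = -1.96 points, so the output gap is -2.08 × (-1.96) = 4.0768%.
Actual GDP = 12206 × (1 + 4.0768/100) = 12206 × 1.040768 ≈ 12704 billion.

$12,704 billion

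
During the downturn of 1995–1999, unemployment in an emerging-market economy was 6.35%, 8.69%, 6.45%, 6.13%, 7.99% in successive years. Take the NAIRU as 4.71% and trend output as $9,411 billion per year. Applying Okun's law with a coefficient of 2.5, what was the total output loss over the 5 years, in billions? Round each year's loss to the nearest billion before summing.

Year 1995: gap = -2.5 × (6.35 - 4.71) = -4.1%, loss ≈ 9411 × 4.1/100 ≈ 386.
Year 1996: gap = -2.5 × (8.69 - 4.71) = -9.95%, loss ≈ 9411 × 9.95/100 ≈ 936.
Year 1997: gap = -2.5 × (6.45 - 4.71) = -4.35%, loss ≈ 9411 × 4.35/100 ≈ 409.
Year 1998: gap = -2.5 × (6.13 - 4.71) = -3.55%, loss ≈ 9411 × 3.55/100 ≈ 334.
Year 1999: gap = -2.5 × (7.99 - 4.71) = -8.2%, loss ≈ 9411 × 8.2/100 ≈ 772.
Total lost output = 386 + 936 + 409 + 334 + 772 = 2837 billion.

$2,837 billion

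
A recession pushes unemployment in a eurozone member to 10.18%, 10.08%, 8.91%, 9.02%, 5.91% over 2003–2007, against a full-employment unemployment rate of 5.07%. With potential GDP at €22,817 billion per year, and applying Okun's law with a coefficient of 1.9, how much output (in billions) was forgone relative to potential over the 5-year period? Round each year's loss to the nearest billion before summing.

Year 2003: gap = -1.9 × (10.18 - 5.07) = -9.709%, loss ≈ 22817 × 9.709/100 ≈ 2215.
Year 2004: gap = -1.9 × (10.08 - 5.07) = -9.519%, loss ≈ 22817 × 9.519/100 ≈ 2172.
Year 2005: gap = -1.9 × (8.91 - 5.07) = -7.296%, loss ≈ 22817 × 7.296/100 ≈ 1665.
Year 2006: gap = -1.9 × (9.02 - 5.07) = -7.505%, loss ≈ 22817 × 7.505/100 ≈ 1712.
Year 2007: gap = -1.9 × (5.91 - 5.07) = -1.596%, loss ≈ 22817 × 1.596/100 ≈ 364.
Total lost output = 2215 + 2172 + 1665 + 1712 + 364 = 8128 billion.

€8,128 billion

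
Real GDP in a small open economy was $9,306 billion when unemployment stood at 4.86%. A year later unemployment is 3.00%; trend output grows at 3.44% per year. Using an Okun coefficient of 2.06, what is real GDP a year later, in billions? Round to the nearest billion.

Δu = 3 - 4.86 = -1.86 points.
Okun's law (growth form): g_Y = g_Y* - β × Δu = 3.44 - 2.06 × (-1.86) = 3.44 + 3.8316 = 7.2716%.
Real GDP in the next year = 9306 × (1 + 7.2716/100) = 9306 × 1.072716 ≈ 9983 billion.

$9,983 billion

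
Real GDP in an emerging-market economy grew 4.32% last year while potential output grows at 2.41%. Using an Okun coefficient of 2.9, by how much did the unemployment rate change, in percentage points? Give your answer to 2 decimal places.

-0.66 percentage points

Growth-rate Okun's law: g_Y = g_Y* - β × Δu, so Δu = (g_Y* - g_Y)/β.
Δu = (2.41 - 4.32)/2.9 = -1.91/2.9 = -0.66 percentage points.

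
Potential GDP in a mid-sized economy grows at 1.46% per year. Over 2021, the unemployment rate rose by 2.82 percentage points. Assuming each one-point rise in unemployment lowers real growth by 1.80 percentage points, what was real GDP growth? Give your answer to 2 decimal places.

-3.62%

Growth-rate Okun's law: g_Y = g_Y* - β × Δu.
g_Y = 1.46 - 1.80 × (2.82) = 1.46 - 5.076 = -3.616%, i.e. -3.62% to 2 d.p.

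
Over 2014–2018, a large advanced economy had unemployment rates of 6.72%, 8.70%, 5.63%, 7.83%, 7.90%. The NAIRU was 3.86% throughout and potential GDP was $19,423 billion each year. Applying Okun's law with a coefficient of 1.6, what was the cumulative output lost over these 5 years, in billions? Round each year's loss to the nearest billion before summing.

$5,433 billion

Year 2014: gap = -1.6 × (6.72 - 3.86) = -4.576%, loss ≈ 19423 × 4.576/100 ≈ 889.
Year 2015: gap = -1.6 × (8.7 - 3.86) = -7.744%, loss ≈ 19423 × 7.744/100 ≈ 1504.
Year 2016: gap = -1.6 × (5.63 - 3.86) = -2.832%, loss ≈ 19423 × 2.832/100 ≈ 550.
Year 2017: gap = -1.6 × (7.83 - 3.86) = -6.352%, loss ≈ 19423 × 6.352/100 ≈ 1234.
Year 2018: gap = -1.6 × (7.9 - 3.86) = -6.464%, loss ≈ 19423 × 6.464/100 ≈ 1256.
Total lost output = 889 + 1504 + 550 + 1234 + 1256 = 5433 billion.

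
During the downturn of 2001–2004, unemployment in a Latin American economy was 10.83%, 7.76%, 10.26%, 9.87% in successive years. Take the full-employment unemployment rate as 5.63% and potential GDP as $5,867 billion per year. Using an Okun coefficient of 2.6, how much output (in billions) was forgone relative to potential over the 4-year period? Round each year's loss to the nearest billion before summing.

Year 2001: gap = -2.6 × (10.83 - 5.63) = -13.52%, loss ≈ 5867 × 13.52/100 ≈ 793.
Year 2002: gap = -2.6 × (7.76 - 5.63) = -5.538%, loss ≈ 5867 × 5.538/100 ≈ 325.
Year 2003: gap = -2.6 × (10.26 - 5.63) = -12.038%, loss ≈ 5867 × 12.038/100 ≈ 706.
Year 2004: gap = -2.6 × (9.87 - 5.63) = -11.024%, loss ≈ 5867 × 11.024/100 ≈ 647.
Total lost output = 793 + 325 + 706 + 647 = 2471 billion.

$2,471 billion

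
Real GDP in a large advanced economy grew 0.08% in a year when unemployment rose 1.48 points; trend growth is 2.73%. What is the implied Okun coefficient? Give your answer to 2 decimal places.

β ≈ 1.79

Growth form: g_Y = g_Y* - β × Δu, so β = (g_Y* - g_Y)/Δu.
β = (2.73 - 0.08)/1.48 = 2.65/1.48 = 1.79.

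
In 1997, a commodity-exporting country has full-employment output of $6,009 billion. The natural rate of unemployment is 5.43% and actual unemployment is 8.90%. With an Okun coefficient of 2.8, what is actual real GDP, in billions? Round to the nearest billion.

$5,425 billion

Unemployment gap = 8.9 - 5.43 = 3.47 points, so the output gap is -2.8 × 3.47 = -9.716%.
Actual GDP = 6009 × (1 - 9.716/100) = 6009 × 0.90284 ≈ 5425 billion.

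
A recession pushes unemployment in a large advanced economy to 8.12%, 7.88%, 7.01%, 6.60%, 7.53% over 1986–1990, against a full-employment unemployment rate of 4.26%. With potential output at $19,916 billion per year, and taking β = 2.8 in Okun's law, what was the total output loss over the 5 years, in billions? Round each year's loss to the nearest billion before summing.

Year 1986: gap = -2.8 × (8.12 - 4.26) = -10.808%, loss ≈ 19916 × 10.808/100 ≈ 2153.
Year 1987: gap = -2.8 × (7.88 - 4.26) = -10.136%, loss ≈ 19916 × 10.136/100 ≈ 2019.
Year 1988: gap = -2.8 × (7.01 - 4.26) = -7.7%, loss ≈ 19916 × 7.7/100 ≈ 1534.
Year 1989: gap = -2.8 × (6.6 - 4.26) = -6.552%, loss ≈ 19916 × 6.552/100 ≈ 1305.
Year 1990: gap = -2.8 × (7.53 - 4.26) = -9.156%, loss ≈ 19916 × 9.156/100 ≈ 1824.
Total lost output = 2153 + 2019 + 1534 + 1305 + 1824 = 8835 billion.

$8,835 billion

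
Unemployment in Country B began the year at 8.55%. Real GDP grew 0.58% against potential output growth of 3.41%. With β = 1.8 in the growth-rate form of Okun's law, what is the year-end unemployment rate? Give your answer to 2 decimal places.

10.12%

Growth-rate Okun's law: g_Y = g_Y* - β × Δu, so Δu = (g_Y* - g_Y)/β.
Δu = (3.41 - 0.58)/1.8 = 2.83/1.8 = 1.57 percentage points.
Year-end unemployment = 8.55 + 1.57 = 10.12%.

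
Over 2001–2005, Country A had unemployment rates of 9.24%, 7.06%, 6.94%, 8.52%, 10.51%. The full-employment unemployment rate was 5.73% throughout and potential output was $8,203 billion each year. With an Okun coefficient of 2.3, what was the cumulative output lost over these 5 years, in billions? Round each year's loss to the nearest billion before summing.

Year 2001: gap = -2.3 × (9.24 - 5.73) = -8.073%, loss ≈ 8203 × 8.073/100 ≈ 662.
Year 2002: gap = -2.3 × (7.06 - 5.73) = -3.059%, loss ≈ 8203 × 3.059/100 ≈ 251.
Year 2003: gap = -2.3 × (6.94 - 5.73) = -2.783%, loss ≈ 8203 × 2.783/100 ≈ 228.
Year 2004: gap = -2.3 × (8.52 - 5.73) = -6.417%, loss ≈ 8203 × 6.417/100 ≈ 526.
Year 2005: gap = -2.3 × (10.51 - 5.73) = -10.994%, loss ≈ 8203 × 10.994/100 ≈ 902.
Total lost output = 662 + 251 + 228 + 526 + 902 = 2569 billion.

$2,569 billion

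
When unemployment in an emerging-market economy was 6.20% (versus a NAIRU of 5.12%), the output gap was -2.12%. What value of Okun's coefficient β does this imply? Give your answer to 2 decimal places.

β ≈ 1.96

Okun's law: output gap = -β × (u - u*).
-2.12 = -β × (6.2 - 5.12) = -β × 1.08, so β = 2.12/1.08 = 1.96.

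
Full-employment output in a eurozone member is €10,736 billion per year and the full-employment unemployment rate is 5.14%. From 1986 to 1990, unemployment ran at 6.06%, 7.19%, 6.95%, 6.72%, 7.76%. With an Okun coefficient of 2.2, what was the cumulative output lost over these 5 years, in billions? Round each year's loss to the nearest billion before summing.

€2,121 billion

Year 1986: gap = -2.2 × (6.06 - 5.14) = -2.024%, loss ≈ 10736 × 2.024/100 ≈ 217.
Year 1987: gap = -2.2 × (7.19 - 5.14) = -4.51%, loss ≈ 10736 × 4.51/100 ≈ 484.
Year 1988: gap = -2.2 × (6.95 - 5.14) = -3.982%, loss ≈ 10736 × 3.982/100 ≈ 428.
Year 1989: gap = -2.2 × (6.72 - 5.14) = -3.476%, loss ≈ 10736 × 3.476/100 ≈ 373.
Year 1990: gap = -2.2 × (7.76 - 5.14) = -5.764%, loss ≈ 10736 × 5.764/100 ≈ 619.
Total lost output = 217 + 484 + 428 + 373 + 619 = 2121 billion.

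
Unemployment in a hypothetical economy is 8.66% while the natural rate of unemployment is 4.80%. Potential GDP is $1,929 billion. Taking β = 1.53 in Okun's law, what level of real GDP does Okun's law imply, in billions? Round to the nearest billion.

$1,815 billion

Unemployment gap = 8.66 - 4.8 = 3.86 points, so the output gap is -1.53 × 3.86 = -5.9058%.
Actual GDP = 1929 × (1 - 5.9058/100) = 1929 × 0.940942 ≈ 1815 billion.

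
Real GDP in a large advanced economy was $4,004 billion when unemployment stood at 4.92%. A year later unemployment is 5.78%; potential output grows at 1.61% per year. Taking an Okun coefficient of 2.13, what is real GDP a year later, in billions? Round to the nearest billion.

Δu = 5.78 - 4.92 = 0.86 points.
Okun's law (growth form): g_Y = g_Y* - β × Δu = 1.61 - 2.13 × (0.86) = 1.61 - 1.8318 = -0.2218%.
Real GDP in the next year = 4004 × (1 - 0.2218/100) = 4004 × 0.997782 ≈ 3995 billion.

$3,995 billion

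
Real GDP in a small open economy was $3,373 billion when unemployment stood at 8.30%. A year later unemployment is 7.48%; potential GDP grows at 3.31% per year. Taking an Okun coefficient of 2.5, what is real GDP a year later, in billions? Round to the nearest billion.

Δu = 7.48 - 8.3 = -0.82 points.
Okun's law (growth form): g_Y = g_Y* - β × Δu = 3.31 - 2.5 × (-0.82) = 3.31 + 2.05 = 5.36%.
Real GDP in the next year = 3373 × (1 + 5.36/100) = 3373 × 1.0536 ≈ 3554 billion.

$3,554 billion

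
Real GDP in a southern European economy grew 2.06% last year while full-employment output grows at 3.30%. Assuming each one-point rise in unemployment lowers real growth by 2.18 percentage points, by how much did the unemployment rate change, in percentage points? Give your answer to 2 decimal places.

0.57 percentage points

Growth-rate Okun's law: g_Y = g_Y* - β × Δu, so Δu = (g_Y* - g_Y)/β.
Δu = (3.3 - 2.06)/2.18 = 1.24/2.18 = 0.57 percentage points.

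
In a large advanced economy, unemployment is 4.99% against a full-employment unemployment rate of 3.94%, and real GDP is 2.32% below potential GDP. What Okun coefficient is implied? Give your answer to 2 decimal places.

Okun's law: output gap = -β × (u - u*).
-2.32 = -β × (4.99 - 3.94) = -β × 1.05, so β = 2.32/1.05 = 2.21.

β ≈ 2.21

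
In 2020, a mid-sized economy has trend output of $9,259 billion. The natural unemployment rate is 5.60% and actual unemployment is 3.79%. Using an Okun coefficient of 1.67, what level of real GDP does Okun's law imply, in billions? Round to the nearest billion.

$9,539 billion

Unemployment gap = 3.79 - 5.6 = -1.81 points, so the output gap is -1.67 × (-1.81) = 3.0227%.
Actual GDP = 9259 × (1 + 3.0227/100) = 9259 × 1.030227 ≈ 9539 billion.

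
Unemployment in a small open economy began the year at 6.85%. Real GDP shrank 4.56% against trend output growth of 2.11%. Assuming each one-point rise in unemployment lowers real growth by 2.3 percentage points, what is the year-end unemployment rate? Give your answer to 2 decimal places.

9.75%

Growth-rate Okun's law: g_Y = g_Y* - β × Δu, so Δu = (g_Y* - g_Y)/β.
Δu = (2.11 + 4.56)/2.3 = 6.67/2.3 = 2.90 percentage points.
Year-end unemployment = 6.85 + 2.9 = 9.75%.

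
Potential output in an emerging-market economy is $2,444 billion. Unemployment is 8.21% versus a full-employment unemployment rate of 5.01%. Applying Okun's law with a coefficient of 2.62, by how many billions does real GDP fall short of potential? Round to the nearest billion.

$205 billion

Output gap = -2.62 × (8.21 - 5.01) = -2.62 × 3.2 = -8.384%.
Actual GDP ≈ 2444 × 0.91616 ≈ 2239 billion, so the shortfall is 2444 - 2239 = 205 billion.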